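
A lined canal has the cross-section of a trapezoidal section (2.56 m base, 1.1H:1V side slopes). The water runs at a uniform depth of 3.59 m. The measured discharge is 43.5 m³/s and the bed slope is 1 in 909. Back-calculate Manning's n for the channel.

With bottom width b = 2.56 m and side slope z = 1.1: A = (b + zy)y = (2.56 + 1.1×3.59)×3.59 = 23.37 m²; P = b + 2y√(1+z²) = 2.56 + 2×3.59×1.487 = 13.23 m.
Hydraulic radius R = A/P = 23.37/13.23 = 1.766 m.
Rearranging Manning's equation: n = (1/Q) A R^(2/3) S^(1/2) = (1/43.5) × 23.37 × 1.766^(2/3) × √0.0011 = 0.026.

n = 0.026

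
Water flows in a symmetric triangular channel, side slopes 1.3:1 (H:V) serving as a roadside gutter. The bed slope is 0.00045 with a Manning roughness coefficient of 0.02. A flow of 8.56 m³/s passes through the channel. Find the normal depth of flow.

y_n = 2.5 m

Manning's equation rearranged: A R^(2/3) = nQ / (1·√S) = 0.02 × 8.56 / (√0.00045) = 8.07.
Try y = 2.87 m: A R^(2/3) = 11.67 — high.
Try y = 1.87 m: A R^(2/3) = 3.723 — low.
Try y = 2.5 m: A R^(2/3) = 8.075 — matches.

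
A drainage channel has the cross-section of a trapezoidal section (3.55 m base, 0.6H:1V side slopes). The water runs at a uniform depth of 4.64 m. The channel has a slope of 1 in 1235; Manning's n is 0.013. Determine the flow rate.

With bottom width b = 3.55 m and side slope z = 0.6: A = (b + zy)y = (3.55 + 0.6×4.64)×4.64 = 29.39 m²; P = b + 2y√(1+z²) = 3.55 + 2×4.64×1.166 = 14.37 m.
Hydraulic radius R = A/P = 29.39/14.37 = 2.045 m.
Manning's equation: Q = (1/n) A R^(2/3) S^(1/2) = (1/0.013) × 29.39 × 2.045^(2/3) × 0.0008097^(1/2) = 104 m³/s.

Q = 104 m³/s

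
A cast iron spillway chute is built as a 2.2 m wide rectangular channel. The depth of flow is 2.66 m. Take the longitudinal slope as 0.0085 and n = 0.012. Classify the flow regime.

supercritical

Flow area A = b·y = 2.2 × 2.66 = 5.852 m². Wetted perimeter P = b + 2y = 2.2 + 2×2.66 = 7.52 m.
Hydraulic radius R = A/P = 5.852/7.52 = 0.7782 m.
V = (1/n) R^(2/3) √S = (1/0.012) × 0.7782^(2/3) × √0.0085 = 6.5 m/s. Hydraulic depth D_h = A/T = 5.852/2.2 = 2.66 m.
Froude number Fr = V/√(g·D_h) = 6.5/√(9.81×2.66) = 1.27, which is greater than 1, so the flow is supercritical.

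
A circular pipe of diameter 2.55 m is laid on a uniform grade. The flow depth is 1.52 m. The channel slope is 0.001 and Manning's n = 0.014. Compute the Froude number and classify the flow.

For a circular section of diameter D = 2.55 m at depth y = 1.52 m, the central angle is θ = 2 arccos(1 − 2y/D) = 3.528 rad. Then A = (D²/8)(θ − sin θ) = 3.174 m² and P = Dθ/2 = 4.499 m.
Hydraulic radius R = A/P = 3.174/4.499 = 0.7056 m.
V = (1/n) R^(2/3) √S = (1/0.014) × 0.7056^(2/3) × √0.001 = 1.79 m/s. Hydraulic depth D_h = A/T = 3.174/2.502 = 1.269 m.
Froude number Fr = V/√(g·D_h) = 1.79/√(9.81×1.269) = 0.508, which is less than 1, so the flow is subcritical.

subcritical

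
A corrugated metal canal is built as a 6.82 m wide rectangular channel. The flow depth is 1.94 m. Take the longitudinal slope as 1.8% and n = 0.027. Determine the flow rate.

Q = 75.7 m³/s

Flow area A = b·y = 6.82 × 1.94 = 13.23 m². Wetted perimeter P = b + 2y = 6.82 + 2×1.94 = 10.7 m.
Hydraulic radius R = A/P = 13.23/10.7 = 1.237 m.
Manning's equation: Q = (1/n) A R^(2/3) S^(1/2) = (1/0.027) × 13.23 × 1.237^(2/3) × 0.018^(1/2) = 75.7 m³/s.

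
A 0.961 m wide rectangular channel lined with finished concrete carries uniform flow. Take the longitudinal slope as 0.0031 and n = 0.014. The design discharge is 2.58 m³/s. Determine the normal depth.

Manning's equation rearranged: A R^(2/3) = nQ / (1·√S) = 0.014 × 2.58 / (√0.0031) = 0.6487.
At y = 1.04 m: A R^(2/3) = 0.476 — low.
At y = 1.62 m: A R^(2/3) = 0.8032 — high.
At y = 1.35 m: A R^(2/3) = 0.6497 — matches.

y_n = 1.35 m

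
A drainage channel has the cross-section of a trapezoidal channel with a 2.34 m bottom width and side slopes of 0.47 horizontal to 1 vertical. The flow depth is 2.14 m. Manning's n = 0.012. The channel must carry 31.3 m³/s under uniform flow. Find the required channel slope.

S = 0.00271

With bottom width b = 2.34 m and side slope z = 0.47: A = (b + zy)y = (2.34 + 0.47×2.14)×2.14 = 7.16 m²; P = b + 2y√(1+z²) = 2.34 + 2×2.14×1.105 = 7.069 m.
Hydraulic radius R = A/P = 7.16/7.069 = 1.013 m.
From Manning's equation, S = [nQ / (1 A R^(2/3))]² = [0.012 × 31.3 / (1 × 7.16 × 1.013^(2/3))]² = 0.00271.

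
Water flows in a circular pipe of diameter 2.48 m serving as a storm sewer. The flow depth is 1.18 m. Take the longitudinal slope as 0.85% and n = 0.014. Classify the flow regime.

supercritical

For a circular section of diameter D = 2.48 m at depth y = 1.18 m, the central angle is θ = 2 arccos(1 − 2y/D) = 3.045 rad. Then A = (D²/8)(θ − sin θ) = 2.267 m² and P = Dθ/2 = 3.776 m.
Hydraulic radius R = A/P = 2.267/3.776 = 0.6003 m.
V = (1/n) R^(2/3) √S = (1/0.014) × 0.6003^(2/3) × √0.0085 = 4.686 m/s. Hydraulic depth D_h = A/T = 2.267/2.477 = 0.915 m.
Froude number Fr = V/√(g·D_h) = 4.686/√(9.81×0.915) = 1.56, which is greater than 1, so the flow is supercritical.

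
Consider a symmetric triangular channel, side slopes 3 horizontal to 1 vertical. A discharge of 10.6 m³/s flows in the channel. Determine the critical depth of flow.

y_c = 1.21 m

At critical depth, Q² T / (g A³) = 1, i.e. A³/T = Q²/g = 10.6²/9.81 = 11.45.
At y = 1.44 m: A³/T = 27.86 — high.
At y = 0.824 m: A³/T = 1.709 — low.
At y = 1.21 m: A³/T = 11.67 — matches.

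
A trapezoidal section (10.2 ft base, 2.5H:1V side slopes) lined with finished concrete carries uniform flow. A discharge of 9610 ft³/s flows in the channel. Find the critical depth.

At critical depth, Q² T / (g A³) = 1, i.e. A³/T = Q²/g = 9610²/32.2 = 2868000.
At y = 15.9 ft: A³/T = 5585000 — over.
At y = 13.7 ft: A³/T = 2869000 — matches.

y_c = 13.7 ft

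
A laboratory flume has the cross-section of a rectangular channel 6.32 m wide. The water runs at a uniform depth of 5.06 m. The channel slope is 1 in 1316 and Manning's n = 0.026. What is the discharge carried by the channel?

Flow area A = b·y = 6.32 × 5.06 = 31.98 m². Wetted perimeter P = b + 2y = 6.32 + 2×5.06 = 16.44 m.
Hydraulic radius R = A/P = 31.98/16.44 = 1.945 m.
Manning's equation: Q = (1/n) A R^(2/3) S^(1/2) = (1/0.026) × 31.98 × 1.945^(2/3) × 0.0007599^(1/2) = 52.8 m³/s.

Q = 52.8 m³/s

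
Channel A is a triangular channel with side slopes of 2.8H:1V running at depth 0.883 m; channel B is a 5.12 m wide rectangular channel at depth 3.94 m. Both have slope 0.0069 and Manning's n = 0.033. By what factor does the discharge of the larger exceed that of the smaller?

22.2

Channel A: For a triangular section with side slope z = 2.8: A = zy² = 2.8×0.883² = 2.183 m²; P = 2y√(1+z²) = 2×0.883×2.973 = 5.251 m. Hydraulic radius R = A/P = 2.183/5.251 = 0.4158 m. Q_A = (1/0.033)·2.183·0.4158^(2/3)·√0.0069 = 3.061 m³/s.
Channel B: Flow area A = b·y = 5.12 × 3.94 = 20.17 m². Wetted perimeter P = b + 2y = 5.12 + 2×3.94 = 13 m. Hydraulic radius R = A/P = 20.17/13 = 1.552 m. Q_B = (1/0.033)·20.17·1.552^(2/3)·√0.0069 = 68.06 m³/s.
The larger discharge is 68.06 m³/s and the smaller is 3.061 m³/s; the ratio is 22.2.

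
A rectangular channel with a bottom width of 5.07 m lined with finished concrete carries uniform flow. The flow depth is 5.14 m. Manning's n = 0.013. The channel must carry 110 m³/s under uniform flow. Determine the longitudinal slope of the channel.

S = 0.00149

Flow area A = b·y = 5.07 × 5.14 = 26.06 m². Wetted perimeter P = b + 2y = 5.07 + 2×5.14 = 15.35 m.
Hydraulic radius R = A/P = 26.06/15.35 = 1.698 m.
From Manning's equation, S = [nQ / (1 A R^(2/3))]² = [0.013 × 110 / (1 × 26.06 × 1.698^(2/3))]² = 0.00149.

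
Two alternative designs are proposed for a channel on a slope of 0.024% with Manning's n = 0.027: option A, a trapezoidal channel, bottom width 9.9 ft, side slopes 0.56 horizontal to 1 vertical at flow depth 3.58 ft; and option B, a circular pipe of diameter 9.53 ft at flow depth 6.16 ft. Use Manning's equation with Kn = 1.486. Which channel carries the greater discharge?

Channel A: With bottom width b = 9.9 ft and side slope z = 0.56: A = (b + zy)y = (9.9 + 0.56×3.58)×3.58 = 42.62 ft²; P = b + 2y√(1+z²) = 9.9 + 2×3.58×1.146 = 18.11 ft. Hydraulic radius R = A/P = 42.62/18.11 = 2.354 ft. Q_A = (1.486/0.027)·42.62·2.354^(2/3)·√0.00024 = 64.3 ft³/s.
Channel B: For a circular section of diameter D = 9.53 ft at depth y = 6.16 ft, the central angle is θ = 2 arccos(1 − 2y/D) = 3.736 rad. Then A = (D²/8)(θ − sin θ) = 48.77 ft² and P = Dθ/2 = 17.8 ft. Hydraulic radius R = A/P = 48.77/17.8 = 2.74 ft. Q_B = (1.486/0.027)·48.77·2.74^(2/3)·√0.00024 = 81.41 ft³/s.
Q_A = 64.3 ft³/s vs Q_B = 81.41 ft³/s, so channel B carries more.

channel B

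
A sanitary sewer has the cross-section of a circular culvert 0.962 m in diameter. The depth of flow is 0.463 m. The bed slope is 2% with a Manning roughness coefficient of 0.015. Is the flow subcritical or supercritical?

For a circular section of diameter D = 0.962 m at depth y = 0.463 m, the central angle is θ = 2 arccos(1 − 2y/D) = 3.067 rad. Then A = (D²/8)(θ − sin θ) = 0.3461 m² and P = Dθ/2 = 1.475 m.
Hydraulic radius R = A/P = 0.3461/1.475 = 0.2346 m.
V = (1/n) R^(2/3) √S = (1/0.015) × 0.2346^(2/3) × √0.02 = 3.587 m/s. Hydraulic depth D_h = A/T = 0.3461/0.9613 = 0.36 m.
Froude number Fr = V/√(g·D_h) = 3.587/√(9.81×0.36) = 1.91, which is greater than 1, so the flow is supercritical.

supercritical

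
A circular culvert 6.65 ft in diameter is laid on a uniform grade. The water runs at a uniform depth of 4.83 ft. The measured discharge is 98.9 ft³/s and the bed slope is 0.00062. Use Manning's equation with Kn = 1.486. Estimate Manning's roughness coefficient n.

For a circular section of diameter D = 6.65 ft at depth y = 4.83 ft, the central angle is θ = 2 arccos(1 − 2y/D) = 4.081 rad. Then A = (D²/8)(θ − sin θ) = 27.02 ft² and P = Dθ/2 = 13.57 ft.
Hydraulic radius R = A/P = 27.02/13.57 = 1.991 ft.
Rearranging Manning's equation: n = (1.486/Q) A R^(2/3) S^(1/2) = (1.486/98.9) × 27.02 × 1.991^(2/3) × √0.00062 = 0.016.

n = 0.016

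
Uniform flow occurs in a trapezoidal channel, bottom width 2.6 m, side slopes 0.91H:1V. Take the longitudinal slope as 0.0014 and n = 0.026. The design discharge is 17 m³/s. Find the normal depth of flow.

Manning's equation rearranged: A R^(2/3) = nQ / (1·√S) = 0.026 × 17 / (√0.0014) = 11.81.
At y = 1.69 m: A R^(2/3) = 6.878 — short.
At y = 2.64 m: A R^(2/3) = 16.18 — over.
At y = 2.25 m: A R^(2/3) = 11.84 — close enough.

y_n = 2.25 m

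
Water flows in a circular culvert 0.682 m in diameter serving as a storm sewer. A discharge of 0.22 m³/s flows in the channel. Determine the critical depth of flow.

At critical depth, Q² T / (g A³) = 1, i.e. A³/T = Q²/g = 0.22²/9.81 = 0.004934.
At y = 0.334 m: A³/T = 0.008254 — high.
At y = 0.216 m: A³/T = 0.001546 — low.
At y = 0.292 m: A³/T = 0.004936 — matches.

y_c = 0.292 m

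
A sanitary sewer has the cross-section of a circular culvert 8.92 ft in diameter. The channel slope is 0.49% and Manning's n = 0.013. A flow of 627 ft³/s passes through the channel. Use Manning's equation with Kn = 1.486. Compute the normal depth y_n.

Manning's equation rearranged: A R^(2/3) = nQ / (1.486·√S) = 0.013 × 627 / (1.486 × √0.0049) = 78.36.
At y = 7.2 ft: A R^(2/3) = 105.2 — too large.
At y = 4.72 ft: A R^(2/3) = 58.65 — too small.
At y = 5.68 ft: A R^(2/3) = 78.32 — ≈ 78.36.

y_n = 5.68 ft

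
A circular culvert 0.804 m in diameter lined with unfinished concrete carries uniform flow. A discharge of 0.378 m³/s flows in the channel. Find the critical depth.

At critical depth, Q² T / (g A³) = 1, i.e. A³/T = Q²/g = 0.378²/9.81 = 0.01457.
At y = 0.449 m: A³/T = 0.03104 — over.
At y = 0.318 m: A³/T = 0.008291 — short.
At y = 0.368 m: A³/T = 0.01451 — matches.

y_c = 0.368 m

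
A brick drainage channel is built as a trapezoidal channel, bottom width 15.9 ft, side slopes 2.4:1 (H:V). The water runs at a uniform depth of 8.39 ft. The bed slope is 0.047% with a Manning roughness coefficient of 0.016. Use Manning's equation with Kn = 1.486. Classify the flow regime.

With bottom width b = 15.9 ft and side slope z = 2.4: A = (b + zy)y = (15.9 + 2.4×8.39)×8.39 = 302.3 ft²; P = b + 2y√(1+z²) = 15.9 + 2×8.39×2.6 = 59.53 ft.
Hydraulic radius R = A/P = 302.3/59.53 = 5.079 ft.
V = (1.486/n) R^(2/3) √S = (1.486/0.016) × 5.079^(2/3) × √0.00047 = 5.949 ft/s. Hydraulic depth D_h = A/T = 302.3/56.17 = 5.382 ft.
Froude number Fr = V/√(g·D_h) = 5.949/√(32.2×5.382) = 0.452, which is less than 1, so the flow is subcritical.

subcritical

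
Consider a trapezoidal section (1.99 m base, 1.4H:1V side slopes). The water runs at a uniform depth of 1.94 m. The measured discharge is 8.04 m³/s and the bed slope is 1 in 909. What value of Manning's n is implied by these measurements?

n = 0.039

With bottom width b = 1.99 m and side slope z = 1.4: A = (b + zy)y = (1.99 + 1.4×1.94)×1.94 = 9.13 m²; P = b + 2y√(1+z²) = 1.99 + 2×1.94×1.72 = 8.665 m.
Hydraulic radius R = A/P = 9.13/8.665 = 1.054 m.
Rearranging Manning's equation: n = (1/Q) A R^(2/3) S^(1/2) = (1/8.04) × 9.13 × 1.054^(2/3) × √0.0011 = 0.039.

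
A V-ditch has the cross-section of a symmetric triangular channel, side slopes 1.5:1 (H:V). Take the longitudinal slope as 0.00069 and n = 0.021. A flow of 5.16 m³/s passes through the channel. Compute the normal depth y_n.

Manning's equation rearranged: A R^(2/3) = nQ / (1·√S) = 0.021 × 5.16 / (√0.00069) = 4.125.
At y = 2.33 m: A R^(2/3) = 7.976 — too large.
At y = 1.29 m: A R^(2/3) = 1.648 — too small.
At y = 1.82 m: A R^(2/3) = 4.128 — matches.

y_n = 1.82 m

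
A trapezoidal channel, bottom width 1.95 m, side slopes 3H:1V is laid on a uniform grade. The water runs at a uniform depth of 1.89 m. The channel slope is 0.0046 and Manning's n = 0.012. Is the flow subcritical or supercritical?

With bottom width b = 1.95 m and side slope z = 3: A = (b + zy)y = (1.95 + 3×1.89)×1.89 = 14.4 m²; P = b + 2y√(1+z²) = 1.95 + 2×1.89×3.162 = 13.9 m.
Hydraulic radius R = A/P = 14.4/13.9 = 1.036 m.
V = (1/n) R^(2/3) √S = (1/0.012) × 1.036^(2/3) × √0.0046 = 5.786 m/s. Hydraulic depth D_h = A/T = 14.4/13.29 = 1.084 m.
Froude number Fr = V/√(g·D_h) = 5.786/√(9.81×1.084) = 1.77, which is greater than 1, so the flow is supercritical.

supercritical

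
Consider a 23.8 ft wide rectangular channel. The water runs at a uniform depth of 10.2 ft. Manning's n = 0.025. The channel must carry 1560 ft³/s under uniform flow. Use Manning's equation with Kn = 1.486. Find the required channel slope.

S = 0.00121

Flow area A = b·y = 23.8 × 10.2 = 242.8 ft². Wetted perimeter P = b + 2y = 23.8 + 2×10.2 = 44.2 ft.
Hydraulic radius R = A/P = 242.8/44.2 = 5.492 ft.
From Manning's equation, S = [nQ / (1.486 A R^(2/3))]² = [0.025 × 1560 / (1.486 × 242.8 × 5.492^(2/3))]² = 0.00121.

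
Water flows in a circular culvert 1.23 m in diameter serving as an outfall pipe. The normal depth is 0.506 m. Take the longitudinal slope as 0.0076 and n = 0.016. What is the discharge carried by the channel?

Q = 1.05 m³/s

For a circular section of diameter D = 1.23 m at depth y = 0.506 m, the central angle is θ = 2 arccos(1 − 2y/D) = 2.785 rad. Then A = (D²/8)(θ − sin θ) = 0.4607 m² and P = Dθ/2 = 1.713 m.
Hydraulic radius R = A/P = 0.4607/1.713 = 0.269 m.
Manning's equation: Q = (1/n) A R^(2/3) S^(1/2) = (1/0.016) × 0.4607 × 0.269^(2/3) × 0.0076^(1/2) = 1.05 m³/s.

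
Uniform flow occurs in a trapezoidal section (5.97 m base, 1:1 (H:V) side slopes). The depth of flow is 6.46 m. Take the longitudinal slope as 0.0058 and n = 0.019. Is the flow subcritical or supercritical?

With bottom width b = 5.97 m and side slope z = 1: A = (b + zy)y = (5.97 + 1×6.46)×6.46 = 80.3 m²; P = b + 2y√(1+z²) = 5.97 + 2×6.46×1.414 = 24.24 m.
Hydraulic radius R = A/P = 80.3/24.24 = 3.312 m.
V = (1/n) R^(2/3) √S = (1/0.019) × 3.312^(2/3) × √0.0058 = 8.907 m/s. Hydraulic depth D_h = A/T = 80.3/18.89 = 4.251 m.
Froude number Fr = V/√(g·D_h) = 8.907/√(9.81×4.251) = 1.38, which is greater than 1, so the flow is supercritical.

supercritical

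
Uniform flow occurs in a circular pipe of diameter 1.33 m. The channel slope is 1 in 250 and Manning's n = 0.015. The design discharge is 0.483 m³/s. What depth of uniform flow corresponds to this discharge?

y_n = 0.373 m

Manning's equation rearranged: A R^(2/3) = nQ / (1·√S) = 0.015 × 0.483 / (√0.004) = 0.1146.
Trying y = 0.477 m: A R^(2/3) = 0.1836 — too large.
Trying y = 0.373 m: A R^(2/3) = 0.1145 — close enough.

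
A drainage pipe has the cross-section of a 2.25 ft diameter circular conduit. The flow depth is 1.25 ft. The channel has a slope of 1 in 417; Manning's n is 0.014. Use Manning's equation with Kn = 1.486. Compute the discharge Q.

Q = 8.38 ft³/s

For a circular section of diameter D = 2.25 ft at depth y = 1.25 ft, the central angle is θ = 2 arccos(1 − 2y/D) = 3.364 rad. Then A = (D²/8)(θ − sin θ) = 2.269 ft² and P = Dθ/2 = 3.785 ft.
Hydraulic radius R = A/P = 2.269/3.785 = 0.5994 ft.
Manning's equation: Q = (1.486/n) A R^(2/3) S^(1/2) = (1.486/0.014) × 2.269 × 0.5994^(2/3) × 0.002398^(1/2) = 8.38 ft³/s.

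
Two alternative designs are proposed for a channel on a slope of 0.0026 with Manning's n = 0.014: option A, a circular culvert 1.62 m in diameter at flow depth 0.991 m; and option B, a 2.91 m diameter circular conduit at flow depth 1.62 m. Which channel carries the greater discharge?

channel B

Channel A: For a circular section of diameter D = 1.62 m at depth y = 0.991 m, the central angle is θ = 2 arccos(1 − 2y/D) = 3.592 rad. Then A = (D²/8)(θ − sin θ) = 1.321 m² and P = Dθ/2 = 2.91 m. Hydraulic radius R = A/P = 1.321/2.91 = 0.4541 m. Q_A = (1/0.014)·1.321·0.4541^(2/3)·√0.0026 = 2.843 m³/s.
Channel B: For a circular section of diameter D = 2.91 m at depth y = 1.62 m, the central angle is θ = 2 arccos(1 − 2y/D) = 3.369 rad. Then A = (D²/8)(θ − sin θ) = 3.805 m² and P = Dθ/2 = 4.902 m. Hydraulic radius R = A/P = 3.805/4.902 = 0.7762 m. Q_B = (1/0.014)·3.805·0.7762^(2/3)·√0.0026 = 11.7 m³/s.
Q_A = 2.843 m³/s vs Q_B = 11.7 m³/s, so channel B carries more.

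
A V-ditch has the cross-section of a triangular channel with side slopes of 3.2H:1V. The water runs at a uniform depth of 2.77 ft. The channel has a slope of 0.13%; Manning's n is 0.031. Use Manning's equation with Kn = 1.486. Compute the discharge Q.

For a triangular section with side slope z = 3.2: A = zy² = 3.2×2.77² = 24.55 ft²; P = 2y√(1+z²) = 2×2.77×3.353 = 18.57 ft.
Hydraulic radius R = A/P = 24.55/18.57 = 1.322 ft.
Manning's equation: Q = (1.486/n) A R^(2/3) S^(1/2) = (1.486/0.031) × 24.55 × 1.322^(2/3) × 0.0013^(1/2) = 51.1 ft³/s.

Q = 51.1 ft³/s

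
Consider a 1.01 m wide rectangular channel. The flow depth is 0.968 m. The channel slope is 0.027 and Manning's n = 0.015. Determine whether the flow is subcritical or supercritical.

supercritical

Flow area A = b·y = 1.01 × 0.968 = 0.9777 m². Wetted perimeter P = b + 2y = 1.01 + 2×0.968 = 2.946 m.
Hydraulic radius R = A/P = 0.9777/2.946 = 0.3319 m.
V = (1/n) R^(2/3) √S = (1/0.015) × 0.3319^(2/3) × √0.027 = 5.251 m/s. Hydraulic depth D_h = A/T = 0.9777/1.01 = 0.968 m.
Froude number Fr = V/√(g·D_h) = 5.251/√(9.81×0.968) = 1.7, which is greater than 1, so the flow is supercritical.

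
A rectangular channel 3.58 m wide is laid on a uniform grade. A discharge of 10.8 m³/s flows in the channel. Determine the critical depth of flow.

y_c = 0.975 m

For a rectangular channel, critical depth y_c = (q²/g)^(1/3) where q = Q/b = 10.8/3.58 = 3.017 m²/s.
So y_c = (3.017²/9.81)^(1/3) = 0.975 m.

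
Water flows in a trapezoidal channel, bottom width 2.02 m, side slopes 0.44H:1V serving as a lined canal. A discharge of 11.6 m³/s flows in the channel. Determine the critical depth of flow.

At critical depth, Q² T / (g A³) = 1, i.e. A³/T = Q²/g = 11.6²/9.81 = 13.72.
At y = 0.942 m: A³/T = 4.233 — too small.
At y = 1.5 m: A³/T = 19.45 — too large.
At y = 1.35 m: A³/T = 13.7 — close enough.

y_c = 1.35 m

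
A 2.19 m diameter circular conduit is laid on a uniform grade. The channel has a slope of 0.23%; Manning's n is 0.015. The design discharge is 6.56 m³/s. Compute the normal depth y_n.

y_n = 1.5 m

Manning's equation rearranged: A R^(2/3) = nQ / (1·√S) = 0.015 × 6.56 / (√0.0023) = 2.052.
Try y = 1.13 m: A R^(2/3) = 1.329 — too small.
Try y = 1.5 m: A R^(2/3) = 2.051 — matches.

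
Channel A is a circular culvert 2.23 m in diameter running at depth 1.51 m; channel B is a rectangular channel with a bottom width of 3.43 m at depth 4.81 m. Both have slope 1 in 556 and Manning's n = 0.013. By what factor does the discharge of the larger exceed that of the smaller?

9.1

Channel A: For a circular section of diameter D = 2.23 m at depth y = 1.51 m, the central angle is θ = 2 arccos(1 − 2y/D) = 3.866 rad. Then A = (D²/8)(θ − sin θ) = 2.815 m² and P = Dθ/2 = 4.31 m. Hydraulic radius R = A/P = 2.815/4.31 = 0.6531 m. Q_A = (1/0.013)·2.815·0.6531^(2/3)·√0.001799 = 6.912 m³/s.
Channel B: Flow area A = b·y = 3.43 × 4.81 = 16.5 m². Wetted perimeter P = b + 2y = 3.43 + 2×4.81 = 13.05 m. Hydraulic radius R = A/P = 16.5/13.05 = 1.264 m. Q_B = (1/0.013)·16.5·1.264^(2/3)·√0.001799 = 62.93 m³/s.
The larger discharge is 62.93 m³/s and the smaller is 6.912 m³/s; the ratio is 9.1.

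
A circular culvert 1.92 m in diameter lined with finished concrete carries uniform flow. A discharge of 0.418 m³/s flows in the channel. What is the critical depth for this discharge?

y_c = 0.302 m

At critical depth, Q² T / (g A³) = 1, i.e. A³/T = Q²/g = 0.418²/9.81 = 0.01781.
At y = 0.346 m: A³/T = 0.03031 — too large.
At y = 0.271 m: A³/T = 0.01159 — too small.
At y = 0.302 m: A³/T = 0.01776 — ≈ 0.01781.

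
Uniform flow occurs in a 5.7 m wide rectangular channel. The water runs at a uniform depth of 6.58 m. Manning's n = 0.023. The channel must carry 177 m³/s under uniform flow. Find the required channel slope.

S = 0.00471

Flow area A = b·y = 5.7 × 6.58 = 37.51 m². Wetted perimeter P = b + 2y = 5.7 + 2×6.58 = 18.86 m.
Hydraulic radius R = A/P = 37.51/18.86 = 1.989 m.
From Manning's equation, S = [nQ / (1 A R^(2/3))]² = [0.023 × 177 / (1 × 37.51 × 1.989^(2/3))]² = 0.00471.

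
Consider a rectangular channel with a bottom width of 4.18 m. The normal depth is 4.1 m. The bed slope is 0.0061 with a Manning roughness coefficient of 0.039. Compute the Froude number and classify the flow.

subcritical

Flow area A = b·y = 4.18 × 4.1 = 17.14 m². Wetted perimeter P = b + 2y = 4.18 + 2×4.1 = 12.38 m.
Hydraulic radius R = A/P = 17.14/12.38 = 1.384 m.
V = (1/n) R^(2/3) √S = (1/0.039) × 1.384^(2/3) × √0.0061 = 2.487 m/s. Hydraulic depth D_h = A/T = 17.14/4.18 = 4.1 m.
Froude number Fr = V/√(g·D_h) = 2.487/√(9.81×4.1) = 0.392, which is less than 1, so the flow is subcritical.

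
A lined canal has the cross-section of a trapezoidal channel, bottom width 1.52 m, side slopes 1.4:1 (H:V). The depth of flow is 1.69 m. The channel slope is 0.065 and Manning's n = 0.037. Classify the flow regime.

With bottom width b = 1.52 m and side slope z = 1.4: A = (b + zy)y = (1.52 + 1.4×1.69)×1.69 = 6.567 m²; P = b + 2y√(1+z²) = 1.52 + 2×1.69×1.72 = 7.335 m.
Hydraulic radius R = A/P = 6.567/7.335 = 0.8953 m.
V = (1/n) R^(2/3) √S = (1/0.037) × 0.8953^(2/3) × √0.065 = 6.401 m/s. Hydraulic depth D_h = A/T = 6.567/6.252 = 1.05 m.
Froude number Fr = V/√(g·D_h) = 6.401/√(9.81×1.05) = 1.99, which is greater than 1, so the flow is supercritical.

supercritical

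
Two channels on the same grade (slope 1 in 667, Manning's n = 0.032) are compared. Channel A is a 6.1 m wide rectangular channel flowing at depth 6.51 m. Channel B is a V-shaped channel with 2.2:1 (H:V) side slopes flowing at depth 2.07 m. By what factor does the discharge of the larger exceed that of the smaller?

Channel A: Flow area A = b·y = 6.1 × 6.51 = 39.71 m². Wetted perimeter P = b + 2y = 6.1 + 2×6.51 = 19.12 m. Hydraulic radius R = A/P = 39.71/19.12 = 2.077 m. Q_A = (1/0.032)·39.71·2.077^(2/3)·√0.001499 = 78.22 m³/s.
Channel B: For a triangular section with side slope z = 2.2: A = zy² = 2.2×2.07² = 9.427 m²; P = 2y√(1+z²) = 2×2.07×2.417 = 10 m. Hydraulic radius R = A/P = 9.427/10 = 0.9422 m. Q_B = (1/0.032)·9.427·0.9422^(2/3)·√0.001499 = 10.96 m³/s.
The larger discharge is 78.22 m³/s and the smaller is 10.96 m³/s; the ratio is 7.13.

7.13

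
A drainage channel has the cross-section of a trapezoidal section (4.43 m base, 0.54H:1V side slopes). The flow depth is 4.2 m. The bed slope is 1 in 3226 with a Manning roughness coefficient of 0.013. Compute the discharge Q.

Q = 60.7 m³/s

With bottom width b = 4.43 m and side slope z = 0.54: A = (b + zy)y = (4.43 + 0.54×4.2)×4.2 = 28.13 m²; P = b + 2y√(1+z²) = 4.43 + 2×4.2×1.136 = 13.98 m.
Hydraulic radius R = A/P = 28.13/13.98 = 2.013 m.
Manning's equation: Q = (1/n) A R^(2/3) S^(1/2) = (1/0.013) × 28.13 × 2.013^(2/3) × 0.00031^(1/2) = 60.7 m³/s.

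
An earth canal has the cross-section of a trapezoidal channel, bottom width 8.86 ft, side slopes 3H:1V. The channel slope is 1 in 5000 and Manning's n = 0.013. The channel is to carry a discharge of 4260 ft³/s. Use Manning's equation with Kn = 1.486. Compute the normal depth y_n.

Manning's equation rearranged: A R^(2/3) = nQ / (1.486·√S) = 0.013 × 4260 / (1.486 × √0.0002) = 2635.
Try y = 17.5 ft: A R^(2/3) = 4640 — over.
Try y = 9.88 ft: A R^(2/3) = 1161 — short.
Try y = 13.9 ft: A R^(2/3) = 2636 — ≈ 2635.

y_n = 13.9 ft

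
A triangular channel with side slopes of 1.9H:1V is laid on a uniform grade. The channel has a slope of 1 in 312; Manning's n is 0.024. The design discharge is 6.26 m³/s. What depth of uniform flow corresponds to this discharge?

y_n = 1.39 m

Manning's equation rearranged: A R^(2/3) = nQ / (1·√S) = 0.024 × 6.26 / (√0.003205) = 2.654.
Trying y = 1.07 m: A R^(2/3) = 1.321 — too small.
Trying y = 1.55 m: A R^(2/3) = 3.55 — too large.
Trying y = 1.39 m: A R^(2/3) = 2.655 — matches.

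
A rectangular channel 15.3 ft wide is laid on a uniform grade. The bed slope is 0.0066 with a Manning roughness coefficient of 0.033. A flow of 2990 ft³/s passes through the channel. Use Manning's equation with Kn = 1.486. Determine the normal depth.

Manning's equation rearranged: A R^(2/3) = nQ / (1.486·√S) = 0.033 × 2990 / (1.486 × √0.0066) = 817.3.
Trying y = 19.9 ft: A R^(2/3) = 951.6 — high.
Trying y = 17.5 ft: A R^(2/3) = 816.3 — ≈ 817.3.

y_n = 17.5 ft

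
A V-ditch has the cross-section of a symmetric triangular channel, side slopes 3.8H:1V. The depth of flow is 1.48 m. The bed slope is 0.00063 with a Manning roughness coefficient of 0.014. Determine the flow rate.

For a triangular section with side slope z = 3.8: A = zy² = 3.8×1.48² = 8.324 m²; P = 2y√(1+z²) = 2×1.48×3.929 = 11.63 m.
Hydraulic radius R = A/P = 8.324/11.63 = 0.7156 m.
Manning's equation: Q = (1/n) A R^(2/3) S^(1/2) = (1/0.014) × 8.324 × 0.7156^(2/3) × 0.00063^(1/2) = 11.9 m³/s.

Q = 11.9 m³/s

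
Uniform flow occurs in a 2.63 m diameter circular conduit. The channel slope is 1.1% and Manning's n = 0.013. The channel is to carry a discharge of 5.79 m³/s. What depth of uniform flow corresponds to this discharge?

y_n = 0.744 m

Manning's equation rearranged: A R^(2/3) = nQ / (1·√S) = 0.013 × 5.79 / (√0.011) = 0.7177.
Trying y = 0.86 m: A R^(2/3) = 0.9494 — too large.
Trying y = 0.744 m: A R^(2/3) = 0.7176 — close enough.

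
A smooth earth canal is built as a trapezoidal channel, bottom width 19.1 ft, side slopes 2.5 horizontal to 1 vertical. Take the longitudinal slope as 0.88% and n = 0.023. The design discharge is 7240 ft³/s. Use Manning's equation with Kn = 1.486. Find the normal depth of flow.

Manning's equation rearranged: A R^(2/3) = nQ / (1.486·√S) = 0.023 × 7240 / (1.486 × √0.0088) = 1195.
Trying y = 6.81 ft: A R^(2/3) = 661.7 — too small.
Trying y = 9.08 ft: A R^(2/3) = 1194 — matches.

y_n = 9.08 ft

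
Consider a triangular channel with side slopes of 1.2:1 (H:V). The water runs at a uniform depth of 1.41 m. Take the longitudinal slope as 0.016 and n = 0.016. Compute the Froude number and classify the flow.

For a triangular section with side slope z = 1.2: A = zy² = 1.2×1.41² = 2.386 m²; P = 2y√(1+z²) = 2×1.41×1.562 = 4.405 m.
Hydraulic radius R = A/P = 2.386/4.405 = 0.5416 m.
V = (1/n) R^(2/3) √S = (1/0.016) × 0.5416^(2/3) × √0.016 = 5.253 m/s. Hydraulic depth D_h = A/T = 2.386/3.384 = 0.705 m.
Froude number Fr = V/√(g·D_h) = 5.253/√(9.81×0.705) = 2, which is greater than 1, so the flow is supercritical.

supercritical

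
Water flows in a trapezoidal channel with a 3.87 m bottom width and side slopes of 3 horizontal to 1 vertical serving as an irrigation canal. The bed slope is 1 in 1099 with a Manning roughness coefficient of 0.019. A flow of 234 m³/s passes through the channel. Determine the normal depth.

y_n = 4.59 m

Manning's equation rearranged: A R^(2/3) = nQ / (1·√S) = 0.019 × 234 / (√0.0009099) = 147.4.
Try y = 5.64 m: A R^(2/3) = 242 — over.
Try y = 3.91 m: A R^(2/3) = 101.1 — short.
Try y = 4.59 m: A R^(2/3) = 147.6 — matches.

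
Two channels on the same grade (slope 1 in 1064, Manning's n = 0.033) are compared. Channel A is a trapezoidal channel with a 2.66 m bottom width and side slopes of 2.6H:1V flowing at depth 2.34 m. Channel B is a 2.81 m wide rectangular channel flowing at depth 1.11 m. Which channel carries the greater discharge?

channel A

Channel A: With bottom width b = 2.66 m and side slope z = 2.6: A = (b + zy)y = (2.66 + 2.6×2.34)×2.34 = 20.46 m²; P = b + 2y√(1+z²) = 2.66 + 2×2.34×2.786 = 15.7 m. Hydraulic radius R = A/P = 20.46/15.7 = 1.303 m. Q_A = (1/0.033)·20.46·1.303^(2/3)·√0.0009398 = 22.68 m³/s.
Channel B: Flow area A = b·y = 2.81 × 1.11 = 3.119 m². Wetted perimeter P = b + 2y = 2.81 + 2×1.11 = 5.03 m. Hydraulic radius R = A/P = 3.119/5.03 = 0.6201 m. Q_B = (1/0.033)·3.119·0.6201^(2/3)·√0.0009398 = 2.107 m³/s.
Q_A = 22.68 m³/s vs Q_B = 2.107 m³/s, so channel A carries more.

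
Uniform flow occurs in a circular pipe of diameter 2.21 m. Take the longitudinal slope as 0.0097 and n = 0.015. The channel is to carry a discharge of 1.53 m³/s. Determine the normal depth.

Manning's equation rearranged: A R^(2/3) = nQ / (1·√S) = 0.015 × 1.53 / (√0.0097) = 0.233.
Trying y = 0.524 m: A R^(2/3) = 0.3184 — too large.
Trying y = 0.351 m: A R^(2/3) = 0.1412 — too small.
Trying y = 0.449 m: A R^(2/3) = 0.2335 — matches.

y_n = 0.449 m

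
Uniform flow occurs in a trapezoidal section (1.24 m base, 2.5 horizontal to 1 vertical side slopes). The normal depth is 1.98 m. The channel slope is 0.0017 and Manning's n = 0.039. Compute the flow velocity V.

With bottom width b = 1.24 m and side slope z = 2.5: A = (b + zy)y = (1.24 + 2.5×1.98)×1.98 = 12.26 m²; P = b + 2y√(1+z²) = 1.24 + 2×1.98×2.693 = 11.9 m.
Hydraulic radius R = A/P = 12.26/11.9 = 1.03 m.
From Manning's equation, V = (1/n) R^(2/3) S^(1/2) = (1/0.039) × 1.03^(2/3) × 0.0017^(1/2) = 1.08 m/s.

V = 1.08 m/s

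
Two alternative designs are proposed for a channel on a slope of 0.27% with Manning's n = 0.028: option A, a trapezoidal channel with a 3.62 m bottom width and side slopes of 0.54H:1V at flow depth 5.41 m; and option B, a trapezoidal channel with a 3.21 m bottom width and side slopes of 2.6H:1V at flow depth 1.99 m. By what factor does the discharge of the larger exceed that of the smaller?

3.26

Channel A: With bottom width b = 3.62 m and side slope z = 0.54: A = (b + zy)y = (3.62 + 0.54×5.41)×5.41 = 35.39 m²; P = b + 2y√(1+z²) = 3.62 + 2×5.41×1.136 = 15.92 m. Hydraulic radius R = A/P = 35.39/15.92 = 2.223 m. Q_A = (1/0.028)·35.39·2.223^(2/3)·√0.0027 = 111.9 m³/s.
Channel B: With bottom width b = 3.21 m and side slope z = 2.6: A = (b + zy)y = (3.21 + 2.6×1.99)×1.99 = 16.68 m²; P = b + 2y√(1+z²) = 3.21 + 2×1.99×2.786 = 14.3 m. Hydraulic radius R = A/P = 16.68/14.3 = 1.167 m. Q_B = (1/0.028)·16.68·1.167^(2/3)·√0.0027 = 34.32 m³/s.
The larger discharge is 111.9 m³/s and the smaller is 34.32 m³/s; the ratio is 3.26.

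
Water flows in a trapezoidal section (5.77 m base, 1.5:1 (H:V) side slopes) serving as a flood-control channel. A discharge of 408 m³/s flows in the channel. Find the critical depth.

y_c = 5.24 m

At critical depth, Q² T / (g A³) = 1, i.e. A³/T = Q²/g = 408²/9.81 = 16970.
At y = 4.24 m: A³/T = 7358 — low.
At y = 6.12 m: A³/T = 31740 — high.
At y = 5.24 m: A³/T = 16950 — close enough.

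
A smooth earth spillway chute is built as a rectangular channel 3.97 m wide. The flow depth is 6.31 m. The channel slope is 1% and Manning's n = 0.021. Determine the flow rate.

Q = 157 m³/s

Flow area A = b·y = 3.97 × 6.31 = 25.05 m². Wetted perimeter P = b + 2y = 3.97 + 2×6.31 = 16.59 m.
Hydraulic radius R = A/P = 25.05/16.59 = 1.51 m.
Manning's equation: Q = (1/n) A R^(2/3) S^(1/2) = (1/0.021) × 25.05 × 1.51^(2/3) × 0.01^(1/2) = 157 m³/s.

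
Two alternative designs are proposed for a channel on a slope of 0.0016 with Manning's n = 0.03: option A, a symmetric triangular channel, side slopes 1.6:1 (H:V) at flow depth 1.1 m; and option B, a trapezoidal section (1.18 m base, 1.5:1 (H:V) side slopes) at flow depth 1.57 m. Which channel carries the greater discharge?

Channel A: For a triangular section with side slope z = 1.6: A = zy² = 1.6×1.1² = 1.936 m²; P = 2y√(1+z²) = 2×1.1×1.887 = 4.151 m. Hydraulic radius R = A/P = 1.936/4.151 = 0.4664 m. Q_A = (1/0.03)·1.936·0.4664^(2/3)·√0.0016 = 1.552 m³/s.
Channel B: With bottom width b = 1.18 m and side slope z = 1.5: A = (b + zy)y = (1.18 + 1.5×1.57)×1.57 = 5.55 m²; P = b + 2y√(1+z²) = 1.18 + 2×1.57×1.803 = 6.841 m. Hydraulic radius R = A/P = 5.55/6.841 = 0.8113 m. Q_B = (1/0.03)·5.55·0.8113^(2/3)·√0.0016 = 6.437 m³/s.
Q_A = 1.552 m³/s vs Q_B = 6.437 m³/s, so channel B carries more.

channel B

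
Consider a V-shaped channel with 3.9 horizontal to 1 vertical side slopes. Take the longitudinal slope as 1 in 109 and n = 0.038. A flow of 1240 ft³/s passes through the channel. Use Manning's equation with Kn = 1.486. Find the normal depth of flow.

y_n = 6.34 ft

Manning's equation rearranged: A R^(2/3) = nQ / (1.486·√S) = 0.038 × 1240 / (1.486 × √0.009174) = 331.1.
At y = 6.86 ft: A R^(2/3) = 408.7 — over.
At y = 5.28 ft: A R^(2/3) = 203.3 — short.
At y = 6.34 ft: A R^(2/3) = 331.2 — ≈ 331.1.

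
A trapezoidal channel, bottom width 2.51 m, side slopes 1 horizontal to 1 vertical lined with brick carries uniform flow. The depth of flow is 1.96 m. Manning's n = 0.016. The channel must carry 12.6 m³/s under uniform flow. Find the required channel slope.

S = 0.000473

With bottom width b = 2.51 m and side slope z = 1: A = (b + zy)y = (2.51 + 1×1.96)×1.96 = 8.761 m²; P = b + 2y√(1+z²) = 2.51 + 2×1.96×1.414 = 8.054 m.
Hydraulic radius R = A/P = 8.761/8.054 = 1.088 m.
From Manning's equation, S = [nQ / (1 A R^(2/3))]² = [0.016 × 12.6 / (1 × 8.761 × 1.088^(2/3))]² = 0.000473.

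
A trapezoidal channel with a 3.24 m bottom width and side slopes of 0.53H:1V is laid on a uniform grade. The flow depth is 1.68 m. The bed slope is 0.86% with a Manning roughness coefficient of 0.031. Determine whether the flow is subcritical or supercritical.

With bottom width b = 3.24 m and side slope z = 0.53: A = (b + zy)y = (3.24 + 0.53×1.68)×1.68 = 6.939 m²; P = b + 2y√(1+z²) = 3.24 + 2×1.68×1.132 = 7.043 m.
Hydraulic radius R = A/P = 6.939/7.043 = 0.9853 m.
V = (1/n) R^(2/3) √S = (1/0.031) × 0.9853^(2/3) × √0.0086 = 2.962 m/s. Hydraulic depth D_h = A/T = 6.939/5.021 = 1.382 m.
Froude number Fr = V/√(g·D_h) = 2.962/√(9.81×1.382) = 0.804, which is less than 1, so the flow is subcritical.

subcritical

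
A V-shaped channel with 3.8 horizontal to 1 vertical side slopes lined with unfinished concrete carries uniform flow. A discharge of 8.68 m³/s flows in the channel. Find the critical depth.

At critical depth, Q² T / (g A³) = 1, i.e. A³/T = Q²/g = 8.68²/9.81 = 7.68.
At y = 1.18 m: A³/T = 16.52 — too large.
At y = 0.883 m: A³/T = 3.876 — too small.
At y = 1.01 m: A³/T = 7.588 — close enough.

y_c = 1.01 m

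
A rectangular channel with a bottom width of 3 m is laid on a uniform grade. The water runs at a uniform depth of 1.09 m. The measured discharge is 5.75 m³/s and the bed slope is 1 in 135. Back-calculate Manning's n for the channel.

n = 0.036

Flow area A = b·y = 3 × 1.09 = 3.27 m². Wetted perimeter P = b + 2y = 3 + 2×1.09 = 5.18 m.
Hydraulic radius R = A/P = 3.27/5.18 = 0.6313 m.
Rearranging Manning's equation: n = (1/Q) A R^(2/3) S^(1/2) = (1/5.75) × 3.27 × 0.6313^(2/3) × √0.007407 = 0.036.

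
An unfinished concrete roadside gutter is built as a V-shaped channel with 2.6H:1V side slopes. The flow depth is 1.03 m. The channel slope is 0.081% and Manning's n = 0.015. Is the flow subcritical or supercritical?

For a triangular section with side slope z = 2.6: A = zy² = 2.6×1.03² = 2.758 m²; P = 2y√(1+z²) = 2×1.03×2.786 = 5.738 m.
Hydraulic radius R = A/P = 2.758/5.738 = 0.4807 m.
V = (1/n) R^(2/3) √S = (1/0.015) × 0.4807^(2/3) × √0.00081 = 1.164 m/s. Hydraulic depth D_h = A/T = 2.758/5.356 = 0.515 m.
Froude number Fr = V/√(g·D_h) = 1.164/√(9.81×0.515) = 0.518, which is less than 1, so the flow is subcritical.

subcritical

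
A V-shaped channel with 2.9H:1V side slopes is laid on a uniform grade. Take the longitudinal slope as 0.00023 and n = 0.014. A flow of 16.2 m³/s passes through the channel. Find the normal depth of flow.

y_n = 2.23 m

Manning's equation rearranged: A R^(2/3) = nQ / (1·√S) = 0.014 × 16.2 / (√0.00023) = 14.95.
Trying y = 2.81 m: A R^(2/3) = 27.67 — over.
Trying y = 2.23 m: A R^(2/3) = 14.94 — ≈ 14.95.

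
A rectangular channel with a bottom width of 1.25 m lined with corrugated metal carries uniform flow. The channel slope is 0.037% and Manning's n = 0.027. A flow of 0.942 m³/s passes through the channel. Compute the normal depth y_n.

y_n = 1.77 m

Manning's equation rearranged: A R^(2/3) = nQ / (1·√S) = 0.027 × 0.942 / (√0.00037) = 1.322.
At y = 1.49 m: A R^(2/3) = 1.078 — too small.
At y = 2.21 m: A R^(2/3) = 1.71 — too large.
At y = 1.77 m: A R^(2/3) = 1.322 — close enough.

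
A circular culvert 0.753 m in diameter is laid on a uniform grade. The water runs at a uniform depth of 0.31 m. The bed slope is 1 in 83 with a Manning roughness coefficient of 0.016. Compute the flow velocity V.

V = 2.06 m/s

For a circular section of diameter D = 0.753 m at depth y = 0.31 m, the central angle is θ = 2 arccos(1 − 2y/D) = 2.786 rad. Then A = (D²/8)(θ − sin θ) = 0.1729 m² and P = Dθ/2 = 1.049 m.
Hydraulic radius R = A/P = 0.1729/1.049 = 0.1648 m.
From Manning's equation, V = (1/n) R^(2/3) S^(1/2) = (1/0.016) × 0.1648^(2/3) × 0.01205^(1/2) = 2.06 m/s.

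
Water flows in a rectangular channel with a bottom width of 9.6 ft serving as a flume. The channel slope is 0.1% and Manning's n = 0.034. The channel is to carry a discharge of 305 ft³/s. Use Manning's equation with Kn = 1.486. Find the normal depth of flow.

y_n = 10.4 ft

Manning's equation rearranged: A R^(2/3) = nQ / (1.486·√S) = 0.034 × 305 / (1.486 × √0.001) = 220.7.
At y = 12.5 ft: A R^(2/3) = 274.9 — high.
At y = 7.74 ft: A R^(2/3) = 153.3 — low.
At y = 10.4 ft: A R^(2/3) = 220.6 — matches.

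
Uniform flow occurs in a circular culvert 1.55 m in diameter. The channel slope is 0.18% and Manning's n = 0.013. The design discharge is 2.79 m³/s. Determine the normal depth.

Manning's equation rearranged: A R^(2/3) = nQ / (1·√S) = 0.013 × 2.79 / (√0.0018) = 0.8549.
At y = 1.33 m: A R^(2/3) = 1.041 — too large.
At y = 0.818 m: A R^(2/3) = 0.549 — too small.
At y = 1.1 m: A R^(2/3) = 0.8547 — matches.

y_n = 1.1 m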